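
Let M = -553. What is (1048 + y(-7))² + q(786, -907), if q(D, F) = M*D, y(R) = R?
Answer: 649023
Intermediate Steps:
q(D, F) = -553*D
(1048 + y(-7))² + q(786, -907) = (1048 - 7)² - 553*786 = 1041² - 434658 = 1083681 - 434658 = 649023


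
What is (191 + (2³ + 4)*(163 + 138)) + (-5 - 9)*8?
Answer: 3691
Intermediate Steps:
(191 + (2³ + 4)*(163 + 138)) + (-5 - 9)*8 = (191 + (8 + 4)*301) - 14*8 = (191 + 12*301) - 112 = (191 + 3612) - 112 = 3803 - 112 = 3691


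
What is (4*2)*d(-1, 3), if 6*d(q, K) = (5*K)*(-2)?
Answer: -40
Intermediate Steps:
d(q, K) = -5*K/3 (d(q, K) = ((5*K)*(-2))/6 = (-10*K)/6 = -5*K/3)
(4*2)*d(-1, 3) = (4*2)*(-5/3*3) = 8*(-5) = -40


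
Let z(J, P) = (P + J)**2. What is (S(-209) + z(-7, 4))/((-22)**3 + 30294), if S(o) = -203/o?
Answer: 1042/2053007 ≈ 0.00050755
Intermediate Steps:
z(J, P) = (J + P)**2
(S(-209) + z(-7, 4))/((-22)**3 + 30294) = (-203/(-209) + (-7 + 4)**2)/((-22)**3 + 30294) = (-203*(-1/209) + (-3)**2)/(-10648 + 30294) = (203/209 + 9)/19646 = (2084/209)*(1/19646) = 1042/2053007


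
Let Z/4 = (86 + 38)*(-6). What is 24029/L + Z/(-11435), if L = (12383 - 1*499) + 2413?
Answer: 317319487/163486195 ≈ 1.9410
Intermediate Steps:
L = 14297 (L = (12383 - 499) + 2413 = 11884 + 2413 = 14297)
Z = -2976 (Z = 4*((86 + 38)*(-6)) = 4*(124*(-6)) = 4*(-744) = -2976)
24029/L + Z/(-11435) = 24029/14297 - 2976/(-11435) = 24029*(1/14297) - 2976*(-1/11435) = 24029/14297 + 2976/11435 = 317319487/163486195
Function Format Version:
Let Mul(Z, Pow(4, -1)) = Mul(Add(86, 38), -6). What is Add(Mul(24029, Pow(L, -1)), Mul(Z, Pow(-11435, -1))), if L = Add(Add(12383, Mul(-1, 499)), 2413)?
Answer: Rational(317319487, 163486195) ≈ 1.9410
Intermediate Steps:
L = 14297 (L = Add(Add(12383, -499), 2413) = Add(11884, 2413) = 14297)
Z = -2976 (Z = Mul(4, Mul(Add(86, 38), -6)) = Mul(4, Mul(124, -6)) = Mul(4, -744) = -2976)
Add(Mul(24029, Pow(L, -1)), Mul(Z, Pow(-11435, -1))) = Add(Mul(24029, Pow(14297, -1)), Mul(-2976, Pow(-11435, -1))) = Add(Mul(24029, Rational(1, 14297)), Mul(-2976, Rational(-1, 11435))) = Add(Rational(24029, 14297), Rational(2976, 11435)) = Rational(317319487, 163486195)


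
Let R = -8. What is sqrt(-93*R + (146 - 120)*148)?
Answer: 4*sqrt(287) ≈ 67.764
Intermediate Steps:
sqrt(-93*R + (146 - 120)*148) = sqrt(-93*(-8) + (146 - 120)*148) = sqrt(744 + 26*148) = sqrt(744 + 3848) = sqrt(4592) = 4*sqrt(287)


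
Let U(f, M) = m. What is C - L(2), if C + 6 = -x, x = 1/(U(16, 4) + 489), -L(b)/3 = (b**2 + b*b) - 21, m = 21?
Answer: -22951/510 ≈ -45.002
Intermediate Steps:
U(f, M) = 21
L(b) = 63 - 6*b**2 (L(b) = -3*((b**2 + b*b) - 21) = -3*((b**2 + b**2) - 21) = -3*(2*b**2 - 21) = -3*(-21 + 2*b**2) = 63 - 6*b**2)
x = 1/510 (x = 1/(21 + 489) = 1/510 ≈ 0.0019608)
C = -3061/510 (C = -6 - 1*1/510 = -6 - 1/510 = -3061/510 ≈ -6.0020)
C - L(2) = -3061/510 - (63 - 6*2**2) = -3061/510 - (63 - 6*4) = -3061/510 - (63 - 24) = -3061/510 - 1*39 = -3061/510 - 39 = -22951/510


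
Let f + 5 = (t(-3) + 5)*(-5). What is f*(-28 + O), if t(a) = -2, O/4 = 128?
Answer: -9680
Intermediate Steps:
O = 512 (O = 4*128 = 512)
f = -20 (f = -5 + (-2 + 5)*(-5) = -5 + 3*(-5) = -5 - 15 = -20)
f*(-28 + O) = -20*(-28 + 512) = -20*484 = -9680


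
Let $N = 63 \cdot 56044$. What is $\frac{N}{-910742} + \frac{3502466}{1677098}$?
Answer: $- \frac{97557420353}{54550128097} \approx -1.7884$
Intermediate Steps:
$N = 3530772$
$\frac{N}{-910742} + \frac{3502466}{1677098} = \frac{3530772}{-910742} + \frac{3502466}{1677098} = 3530772 \left(- \frac{1}{910742}\right) + 3502466 \cdot \frac{1}{1677098} = - \frac{252198}{65053} + \frac{1751233}{838549} = - \frac{97557420353}{54550128097}$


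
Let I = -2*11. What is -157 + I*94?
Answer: -2225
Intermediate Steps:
I = -22
-157 + I*94 = -157 - 22*94 = -157 - 2068 = -2225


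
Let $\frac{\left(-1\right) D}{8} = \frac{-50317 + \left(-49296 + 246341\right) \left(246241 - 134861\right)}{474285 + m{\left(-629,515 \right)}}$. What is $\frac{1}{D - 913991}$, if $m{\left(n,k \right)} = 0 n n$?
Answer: $- \frac{158095}{203022265233} \approx -7.7871 \cdot 10^{-7}$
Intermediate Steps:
$m{\left(n,k \right)} = 0$ ($m{\left(n,k \right)} = 0 n = 0$)
$D = - \frac{58524858088}{158095}$ ($D = - 8 \frac{-50317 + \left(-49296 + 246341\right) \left(246241 - 134861\right)}{474285 + 0} = - 8 \frac{-50317 + 197045 \left(246241 - 134861\right)}{474285} = - 8 \left(-50317 + 197045 \cdot 111380\right) \frac{1}{474285} = - 8 \left(-50317 + 21946872100\right) \frac{1}{474285} = - 8 \cdot 21946821783 \cdot \frac{1}{474285} = \left(-8\right) \frac{7315607261}{158095} = - \frac{58524858088}{158095} \approx -3.7019 \cdot 10^{5}$)
$\frac{1}{D - 913991} = \frac{1}{- \frac{58524858088}{158095} - 913991} = \frac{1}{- \frac{203022265233}{158095}} = - \frac{158095}{203022265233}$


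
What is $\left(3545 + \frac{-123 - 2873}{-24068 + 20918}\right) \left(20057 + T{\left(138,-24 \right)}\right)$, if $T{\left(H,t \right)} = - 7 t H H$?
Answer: $\frac{2568601970711}{225} \approx 1.1416 \cdot 10^{10}$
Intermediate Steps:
$T{\left(H,t \right)} = - 7 t H^{2}$ ($T{\left(H,t \right)} = - 7 H t H = - 7 t H^{2}$)
$\left(3545 + \frac{-123 - 2873}{-24068 + 20918}\right) \left(20057 + T{\left(138,-24 \right)}\right) = \left(3545 + \frac{-123 - 2873}{-24068 + 20918}\right) \left(20057 - - 168 \cdot 138^{2}\right) = \left(3545 - \frac{2996}{-3150}\right) \left(20057 - \left(-168\right) 19044\right) = \left(3545 - - \frac{214}{225}\right) \left(20057 + 3199392\right) = \left(3545 + \frac{214}{225}\right) 3219449 = \frac{797839}{225} \cdot 3219449 = \frac{2568601970711}{225}$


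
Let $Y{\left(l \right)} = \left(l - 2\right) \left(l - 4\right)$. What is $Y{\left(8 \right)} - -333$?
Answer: $357$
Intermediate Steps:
$Y{\left(l \right)} = \left(-4 + l\right) \left(-2 + l\right)$ ($Y{\left(l \right)} = \left(-2 + l\right) \left(-4 + l\right) = \left(-4 + l\right) \left(-2 + l\right)$)
$Y{\left(8 \right)} - -333 = \left(8 + 8^{2} - 48\right) - -333 = \left(8 + 64 - 48\right) + 333 = 24 + 333 = 357$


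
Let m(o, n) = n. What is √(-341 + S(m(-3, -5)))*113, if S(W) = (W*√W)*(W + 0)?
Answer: 113*√(-341 + 25*I*√5) ≈ 170.47 + 2093.6*I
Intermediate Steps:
S(W) = W^(5/2) (S(W) = W^(3/2)*W = W^(5/2))
√(-341 + S(m(-3, -5)))*113 = √(-341 + (-5)^(5/2))*113 = √(-341 + 25*I*√5)*113 = 113*√(-341 + 25*I*√5)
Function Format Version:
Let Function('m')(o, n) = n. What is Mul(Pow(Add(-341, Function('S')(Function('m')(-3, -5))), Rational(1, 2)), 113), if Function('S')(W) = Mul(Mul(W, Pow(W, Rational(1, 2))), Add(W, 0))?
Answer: Mul(113, Pow(Add(-341, Mul(25, I, Pow(5, Rational(1, 2)))), Rational(1, 2))) ≈ Add(170.47, Mul(2093.6, I))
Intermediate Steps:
Function('S')(W) = Pow(W, Rational(5, 2)) (Function('S')(W) = Mul(Pow(W, Rational(3, 2)), W) = Pow(W, Rational(5, 2)))
Mul(Pow(Add(-341, Function('S')(Function('m')(-3, -5))), Rational(1, 2)), 113) = Mul(Pow(Add(-341, Pow(-5, Rational(5, 2))), Rational(1, 2)), 113) = Mul(Pow(Add(-341, Mul(25, I, Pow(5, Rational(1, 2)))), Rational(1, 2)), 113) = Mul(113, Pow(Add(-341, Mul(25, I, Pow(5, Rational(1, 2)))), Rational(1, 2)))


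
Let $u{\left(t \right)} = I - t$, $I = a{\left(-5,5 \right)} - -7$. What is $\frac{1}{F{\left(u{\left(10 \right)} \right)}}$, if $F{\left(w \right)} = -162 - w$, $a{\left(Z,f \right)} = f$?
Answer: $- \frac{1}{164} \approx -0.0060976$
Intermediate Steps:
$I = 12$ ($I = 5 - -7 = 5 + 7 = 12$)
$u{\left(t \right)} = 12 - t$
$\frac{1}{F{\left(u{\left(10 \right)} \right)}} = \frac{1}{-162 - \left(12 - 10\right)} = \frac{1}{-162 - 2} = \frac{1}{-164} = - \frac{1}{164}$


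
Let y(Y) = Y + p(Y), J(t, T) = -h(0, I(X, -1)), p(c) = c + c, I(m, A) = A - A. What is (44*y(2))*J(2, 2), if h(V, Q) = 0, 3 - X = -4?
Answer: 0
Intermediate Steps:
X = 7 (X = 3 - 1*(-4) = 3 + 4 = 7)
I(m, A) = 0
p(c) = 2*c
J(t, T) = 0 (J(t, T) = -1*0 = 0)
y(Y) = 3*Y (y(Y) = Y + 2*Y = 3*Y)
(44*y(2))*J(2, 2) = (44*(3*2))*0 = (44*6)*0 = 264*0 = 0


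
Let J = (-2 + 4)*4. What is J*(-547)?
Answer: -4376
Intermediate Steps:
J = 8 (J = 2*4 = 8)
J*(-547) = 8*(-547) = -4376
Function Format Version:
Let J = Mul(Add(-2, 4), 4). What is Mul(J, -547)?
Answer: -4376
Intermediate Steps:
J = 8 (J = Mul(2, 4) = 8)
Mul(J, -547) = Mul(8, -547) = -4376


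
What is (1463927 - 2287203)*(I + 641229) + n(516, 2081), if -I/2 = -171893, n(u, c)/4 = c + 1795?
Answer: -810939193636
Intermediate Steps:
n(u, c) = 7180 + 4*c (n(u, c) = 4*(c + 1795) = 4*(1795 + c) = 7180 + 4*c)
I = 343786 (I = -2*(-171893) = 343786)
(1463927 - 2287203)*(I + 641229) + n(516, 2081) = (1463927 - 2287203)*(343786 + 641229) + (7180 + 4*2081) = -823276*985015 + (7180 + 8324) = -810939209140 + 15504 = -810939193636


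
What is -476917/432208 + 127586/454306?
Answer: -11537326051/14025334832 ≈ -0.82261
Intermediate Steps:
-476917/432208 + 127586/454306 = -476917*1/432208 + 127586*(1/454306) = -68131/61744 + 63793/227153 = -11537326051/14025334832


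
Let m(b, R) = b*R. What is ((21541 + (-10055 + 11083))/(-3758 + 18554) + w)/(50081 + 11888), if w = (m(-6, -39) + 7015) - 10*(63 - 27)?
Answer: 33984071/305631108 ≈ 0.11119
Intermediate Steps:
m(b, R) = R*b
w = 6889 (w = (-39*(-6) + 7015) - 10*(63 - 27) = (234 + 7015) - 10*36 = 7249 - 360 = 6889)
((21541 + (-10055 + 11083))/(-3758 + 18554) + w)/(50081 + 11888) = ((21541 + (-10055 + 11083))/(-3758 + 18554) + 6889)/(50081 + 11888) = ((21541 + 1028)/14796 + 6889)/61969 = (22569*(1/14796) + 6889)*(1/61969) = (7523/4932 + 6889)*(1/61969) = (33984071/4932)*(1/61969) = 33984071/305631108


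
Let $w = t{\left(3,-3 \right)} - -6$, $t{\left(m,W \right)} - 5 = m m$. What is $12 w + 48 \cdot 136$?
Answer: $6768$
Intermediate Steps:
$t{\left(m,W \right)} = 5 + m^{2}$ ($t{\left(m,W \right)} = 5 + m m = 5 + m^{2}$)
$w = 20$ ($w = \left(5 + 3^{2}\right) - -6 = \left(5 + 9\right) + 6 = 14 + 6 = 20$)
$12 w + 48 \cdot 136 = 12 \cdot 20 + 48 \cdot 136 = 240 + 6528 = 6768$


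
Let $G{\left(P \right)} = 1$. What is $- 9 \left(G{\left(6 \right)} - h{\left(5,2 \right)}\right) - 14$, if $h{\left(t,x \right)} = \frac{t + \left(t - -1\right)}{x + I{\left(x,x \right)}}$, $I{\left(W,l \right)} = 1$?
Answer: $10$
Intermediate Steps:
$h{\left(t,x \right)} = \frac{1 + 2 t}{1 + x}$ ($h{\left(t,x \right)} = \frac{t + \left(t - -1\right)}{x + 1} = \frac{t + \left(t + 1\right)}{1 + x} = \frac{t + \left(1 + t\right)}{1 + x} = \frac{1 + 2 t}{1 + x}$)
$- 9 \left(G{\left(6 \right)} - h{\left(5,2 \right)}\right) - 14 = - 9 \left(1 - \frac{1 + 2 \cdot 5}{1 + 2}\right) - 14 = - 9 \left(1 - \frac{1 + 10}{3}\right) - 14 = - 9 \left(1 - \frac{1}{3} \cdot 11\right) - 14 = - 9 \left(1 - \frac{11}{3}\right) - 14 = \left(-9\right) \left(- \frac{8}{3}\right) - 14 = 24 - 14 = 10$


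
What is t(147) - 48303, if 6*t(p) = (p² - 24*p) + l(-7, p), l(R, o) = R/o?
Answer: -2853239/63 ≈ -45290.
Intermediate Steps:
t(p) = -4*p - 7/(6*p) + p²/6 (t(p) = ((p² - 24*p) - 7/p)/6 = (p² - 24*p - 7/p)/6 = -4*p - 7/(6*p) + p²/6)
t(147) - 48303 = (⅙)*(-7 + 147²*(-24 + 147))/147 - 48303 = (⅙)*(1/147)*(-7 + 21609*123) - 48303 = (⅙)*(1/147)*(-7 + 2657907) - 48303 = (⅙)*(1/147)*2657900 - 48303 = 189850/63 - 48303 = -2853239/63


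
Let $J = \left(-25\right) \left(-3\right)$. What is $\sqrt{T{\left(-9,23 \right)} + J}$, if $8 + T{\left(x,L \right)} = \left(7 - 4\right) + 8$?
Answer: $\sqrt{78} \approx 8.8318$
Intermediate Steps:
$J = 75$
$T{\left(x,L \right)} = 3$ ($T{\left(x,L \right)} = -8 + \left(\left(7 - 4\right) + 8\right) = -8 + \left(3 + 8\right) = -8 + 11 = 3$)
$\sqrt{T{\left(-9,23 \right)} + J} = \sqrt{3 + 75} = \sqrt{78}$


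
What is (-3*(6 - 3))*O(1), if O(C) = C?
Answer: -9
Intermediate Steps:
(-3*(6 - 3))*O(1) = -3*(6 - 3)*1 = -3*3*1 = -9*1 = -9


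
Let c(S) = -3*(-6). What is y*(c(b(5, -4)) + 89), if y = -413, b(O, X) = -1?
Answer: -44191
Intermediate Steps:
c(S) = 18
y*(c(b(5, -4)) + 89) = -413*(18 + 89) = -413*107 = -44191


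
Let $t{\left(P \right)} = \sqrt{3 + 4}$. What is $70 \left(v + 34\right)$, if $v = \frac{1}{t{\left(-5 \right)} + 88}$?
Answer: $\frac{18420220}{7737} - \frac{70 \sqrt{7}}{7737} \approx 2380.8$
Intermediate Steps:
$t{\left(P \right)} = \sqrt{7}$
$v = \frac{1}{88 + \sqrt{7}}$ ($v = \frac{1}{\sqrt{7} + 88} = \frac{1}{88 + \sqrt{7}} \approx 0.011032$)
$70 \left(v + 34\right) = 70 \left(\left(\frac{88}{7737} - \frac{\sqrt{7}}{7737}\right) + 34\right) = 70 \left(\frac{263146}{7737} - \frac{\sqrt{7}}{7737}\right) = \frac{18420220}{7737} - \frac{70 \sqrt{7}}{7737}$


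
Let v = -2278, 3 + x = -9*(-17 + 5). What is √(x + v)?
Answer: I*√2173 ≈ 46.615*I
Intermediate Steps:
x = 105 (x = -3 - 9*(-17 + 5) = -3 - 9*(-12) = -3 + 108 = 105)
√(x + v) = √(105 - 2278) = √(-2173) = I*√2173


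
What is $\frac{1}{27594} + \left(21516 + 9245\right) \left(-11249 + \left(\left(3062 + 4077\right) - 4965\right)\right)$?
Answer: $- \frac{7703032733549}{27594} \approx -2.7916 \cdot 10^{8}$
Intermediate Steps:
$\frac{1}{27594} + \left(21516 + 9245\right) \left(-11249 + \left(\left(3062 + 4077\right) - 4965\right)\right) = \frac{1}{27594} + 30761 \left(-11249 + \left(7139 - 4965\right)\right) = \frac{1}{27594} + 30761 \left(-11249 + 2174\right) = \frac{1}{27594} + 30761 \left(-9075\right) = \frac{1}{27594} - 279156075 = - \frac{7703032733549}{27594}$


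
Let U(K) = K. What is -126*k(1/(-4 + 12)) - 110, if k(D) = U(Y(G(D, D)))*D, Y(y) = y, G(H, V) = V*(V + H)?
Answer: -14143/128 ≈ -110.49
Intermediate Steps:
G(H, V) = V*(H + V)
k(D) = 2*D**3 (k(D) = (D*(D + D))*D = (D*(2*D))*D = (2*D**2)*D = 2*D**3)
-126*k(1/(-4 + 12)) - 110 = -252*(1/(-4 + 12))**3 - 110 = -252*(1/8)**3 - 110 = -252/512 - 110 = -126*1/256 - 110 = -63/128 - 110 = -14143/128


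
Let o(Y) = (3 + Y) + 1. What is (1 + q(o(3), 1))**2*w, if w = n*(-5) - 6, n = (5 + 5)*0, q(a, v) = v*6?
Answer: -294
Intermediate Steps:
o(Y) = 4 + Y
q(a, v) = 6*v
n = 0 (n = 10*0 = 0)
w = -6 (w = 0*(-5) - 6 = 0 - 6 = -6)
(1 + q(o(3), 1))**2*w = (1 + 6*1)**2*(-6) = (1 + 6)**2*(-6) = 7**2*(-6) = 49*(-6) = -294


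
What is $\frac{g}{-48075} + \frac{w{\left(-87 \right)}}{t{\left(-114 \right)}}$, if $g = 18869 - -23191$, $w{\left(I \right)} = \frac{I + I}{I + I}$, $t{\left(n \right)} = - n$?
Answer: $- \frac{316451}{365370} \approx -0.86611$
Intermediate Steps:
$w{\left(I \right)} = 1$ ($w{\left(I \right)} = \frac{2 I}{2 I} = 2 I \frac{1}{2 I} = 1$)
$g = 42060$ ($g = 18869 + 23191 = 42060$)
$\frac{g}{-48075} + \frac{w{\left(-87 \right)}}{t{\left(-114 \right)}} = \frac{42060}{-48075} + 1 \frac{1}{\left(-1\right) \left(-114\right)} = 42060 \left(- \frac{1}{48075}\right) + 1 \cdot \frac{1}{114} = - \frac{2804}{3205} + 1 \cdot \frac{1}{114} = - \frac{2804}{3205} + \frac{1}{114} = - \frac{316451}{365370}$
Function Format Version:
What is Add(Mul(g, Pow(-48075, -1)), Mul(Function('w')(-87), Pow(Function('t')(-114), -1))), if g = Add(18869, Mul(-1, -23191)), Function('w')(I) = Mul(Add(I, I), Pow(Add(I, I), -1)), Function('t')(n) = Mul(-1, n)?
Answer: Rational(-316451, 365370) ≈ -0.86611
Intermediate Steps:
Function('w')(I) = 1 (Function('w')(I) = Mul(Mul(2, I), Pow(Mul(2, I), -1)) = Mul(Mul(2, I), Mul(Rational(1, 2), Pow(I, -1))) = 1)
g = 42060 (g = Add(18869, 23191) = 42060)
Add(Mul(g, Pow(-48075, -1)), Mul(Function('w')(-87), Pow(Function('t')(-114), -1))) = Add(Mul(42060, Pow(-48075, -1)), Mul(1, Pow(Mul(-1, -114), -1))) = Add(Mul(42060, Rational(-1, 48075)), Mul(1, Pow(114, -1))) = Add(Rational(-2804, 3205), Mul(1, Rational(1, 114))) = Add(Rational(-2804, 3205), Rational(1, 114)) = Rational(-316451, 365370)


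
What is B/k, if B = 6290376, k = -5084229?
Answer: -2096792/1694743 ≈ -1.2372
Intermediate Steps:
B/k = 6290376/(-5084229) = 6290376*(-1/5084229) = -2096792/1694743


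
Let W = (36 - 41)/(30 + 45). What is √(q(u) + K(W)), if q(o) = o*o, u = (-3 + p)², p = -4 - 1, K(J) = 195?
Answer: √4291 ≈ 65.506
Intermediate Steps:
W = -1/15 (W = -5/75 = -5*1/75 = -1/15 ≈ -0.066667)
p = -5
u = 64 (u = (-3 - 5)² = (-8)² = 64)
q(o) = o²
√(q(u) + K(W)) = √(64² + 195) = √(4096 + 195) = √4291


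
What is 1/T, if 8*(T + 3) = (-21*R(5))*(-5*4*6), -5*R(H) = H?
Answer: -1/318 ≈ -0.0031447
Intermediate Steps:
R(H) = -H/5
T = -318 (T = -3 + ((-(-21)*5/5)*(-5*4*6))/8 = -3 + ((-21*(-1))*(-20*6))/8 = -3 + (21*(-120))/8 = -3 + (1/8)*(-2520) = -3 - 315 = -318)
1/T = 1/(-318) = -1/318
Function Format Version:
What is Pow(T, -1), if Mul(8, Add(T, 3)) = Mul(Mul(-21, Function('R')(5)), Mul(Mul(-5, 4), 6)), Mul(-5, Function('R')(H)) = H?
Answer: Rational(-1, 318) ≈ -0.0031447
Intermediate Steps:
Function('R')(H) = Mul(Rational(-1, 5), H)
T = -318 (T = Add(-3, Mul(Rational(1, 8), Mul(Mul(-21, Mul(Rational(-1, 5), 5)), Mul(Mul(-5, 4), 6)))) = Add(-3, Mul(Rational(1, 8), Mul(Mul(-21, -1), Mul(-20, 6)))) = Add(-3, Mul(Rational(1, 8), Mul(21, -120))) = Add(-3, Mul(Rational(1, 8), -2520)) = Add(-3, -315) = -318)
Pow(T, -1) = Pow(-318, -1) = Rational(-1, 318)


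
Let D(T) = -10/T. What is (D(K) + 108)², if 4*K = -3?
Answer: 132496/9 ≈ 14722.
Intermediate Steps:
K = -¾ (K = (¼)*(-3) = -¾ ≈ -0.75000)
(D(K) + 108)² = (-10/(-¾) + 108)² = (-10*(-4/3) + 108)² = (40/3 + 108)² = (364/3)² = 132496/9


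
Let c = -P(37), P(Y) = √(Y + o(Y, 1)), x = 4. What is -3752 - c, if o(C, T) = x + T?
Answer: -3752 + √42 ≈ -3745.5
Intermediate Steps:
o(C, T) = 4 + T
P(Y) = √(5 + Y) (P(Y) = √(Y + (4 + 1)) = √(Y + 5) = √(5 + Y))
c = -√42 (c = -√(5 + 37) = -√42 ≈ -6.4807)
-3752 - c = -3752 - (-1)*√42 = -3752 + √42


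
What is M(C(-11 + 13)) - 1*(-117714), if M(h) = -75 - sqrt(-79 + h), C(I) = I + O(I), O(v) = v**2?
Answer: 117639 - I*sqrt(73) ≈ 1.1764e+5 - 8.544*I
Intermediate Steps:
C(I) = I + I**2
M(C(-11 + 13)) - 1*(-117714) = (-75 - sqrt(-79 + (-11 + 13)*(1 + (-11 + 13)))) - 1*(-117714) = (-75 - sqrt(-79 + 2*(1 + 2))) + 117714 = (-75 - sqrt(-79 + 2*3)) + 117714 = (-75 - sqrt(-79 + 6)) + 117714 = (-75 - sqrt(-73)) + 117714 = (-75 - I*sqrt(73)) + 117714 = 117639 - I*sqrt(73)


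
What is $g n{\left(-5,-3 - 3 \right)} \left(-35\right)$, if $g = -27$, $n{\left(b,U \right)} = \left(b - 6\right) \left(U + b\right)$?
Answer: $114345$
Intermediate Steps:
$n{\left(b,U \right)} = \left(-6 + b\right) \left(U + b\right)$
$g n{\left(-5,-3 - 3 \right)} \left(-35\right) = - 27 \left(\left(-5\right)^{2} - 6 \left(-3 - 3\right) - -30 + \left(-3 - 3\right) \left(-5\right)\right) \left(-35\right) = - 27 \left(25 - 6 \left(-3 - 3\right) + 30 + \left(-3 - 3\right) \left(-5\right)\right) \left(-35\right) = - 27 \left(25 - -36 + 30 - -30\right) \left(-35\right) = - 27 \left(25 + 36 + 30 + 30\right) \left(-35\right) = \left(-27\right) 121 \left(-35\right) = \left(-3267\right) \left(-35\right) = 114345$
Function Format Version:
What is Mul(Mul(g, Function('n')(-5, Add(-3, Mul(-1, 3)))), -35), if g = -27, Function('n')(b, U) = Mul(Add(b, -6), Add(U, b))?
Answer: 114345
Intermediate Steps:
Function('n')(b, U) = Mul(Add(-6, b), Add(U, b))
Mul(Mul(g, Function('n')(-5, Add(-3, Mul(-1, 3)))), -35) = Mul(Mul(-27, Add(Pow(-5, 2), Mul(-6, Add(-3, Mul(-1, 3))), Mul(-6, -5), Mul(Add(-3, Mul(-1, 3)), -5))), -35) = Mul(Mul(-27, Add(25, Mul(-6, Add(-3, -3)), 30, Mul(Add(-3, -3), -5))), -35) = Mul(Mul(-27, Add(25, Mul(-6, -6), 30, Mul(-6, -5))), -35) = Mul(Mul(-27, Add(25, 36, 30, 30)), -35) = Mul(Mul(-27, 121), -35) = Mul(-3267, -35) = 114345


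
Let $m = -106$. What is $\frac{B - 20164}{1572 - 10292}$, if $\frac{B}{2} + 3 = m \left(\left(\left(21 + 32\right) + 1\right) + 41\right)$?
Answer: $\frac{4031}{872} \approx 4.6227$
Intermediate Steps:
$B = -20146$ ($B = -6 + 2 \left(- 106 \left(\left(\left(21 + 32\right) + 1\right) + 41\right)\right) = -6 + 2 \left(- 106 \left(\left(53 + 1\right) + 41\right)\right) = -6 + 2 \left(- 106 \left(54 + 41\right)\right) = -6 + 2 \left(\left(-106\right) 95\right) = -6 + 2 \left(-10070\right) = -6 - 20140 = -20146$)
$\frac{B - 20164}{1572 - 10292} = \frac{-20146 - 20164}{1572 - 10292} = - \frac{40310}{-8720} = \left(-40310\right) \left(- \frac{1}{8720}\right) = \frac{4031}{872}$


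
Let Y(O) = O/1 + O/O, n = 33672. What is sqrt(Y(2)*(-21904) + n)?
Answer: 6*I*sqrt(890) ≈ 179.0*I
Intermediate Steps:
Y(O) = 1 + O (Y(O) = O*1 + 1 = O + 1 = 1 + O)
sqrt(Y(2)*(-21904) + n) = sqrt((1 + 2)*(-21904) + 33672) = sqrt(3*(-21904) + 33672) = sqrt(-65712 + 33672) = sqrt(-32040) = 6*I*sqrt(890)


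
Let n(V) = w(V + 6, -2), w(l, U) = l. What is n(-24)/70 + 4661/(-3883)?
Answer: -198082/135905 ≈ -1.4575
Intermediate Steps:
n(V) = 6 + V (n(V) = V + 6 = 6 + V)
n(-24)/70 + 4661/(-3883) = (6 - 24)/70 + 4661/(-3883) = -18*1/70 + 4661*(-1/3883) = -9/35 - 4661/3883 = -198082/135905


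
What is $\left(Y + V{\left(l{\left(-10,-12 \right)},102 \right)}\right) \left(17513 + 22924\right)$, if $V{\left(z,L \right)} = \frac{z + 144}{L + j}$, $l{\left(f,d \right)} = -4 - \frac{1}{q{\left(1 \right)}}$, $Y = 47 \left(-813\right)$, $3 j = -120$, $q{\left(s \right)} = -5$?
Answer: $- \frac{478964497833}{310} \approx -1.545 \cdot 10^{9}$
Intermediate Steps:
$j = -40$ ($j = \frac{1}{3} \left(-120\right) = -40$)
$Y = -38211$
$l{\left(f,d \right)} = - \frac{19}{5}$ ($l{\left(f,d \right)} = -4 - \frac{1}{-5} = -4 - - \frac{1}{5} = -4 + \frac{1}{5} = - \frac{19}{5}$)
$V{\left(z,L \right)} = \frac{144 + z}{-40 + L}$ ($V{\left(z,L \right)} = \frac{z + 144}{L - 40} = \frac{144 + z}{-40 + L}$)
$\left(Y + V{\left(l{\left(-10,-12 \right)},102 \right)}\right) \left(17513 + 22924\right) = \left(-38211 + \frac{144 - \frac{19}{5}}{-40 + 102}\right) \left(17513 + 22924\right) = \left(-38211 + \frac{1}{62} \cdot \frac{701}{5}\right) 40437 = \left(-38211 + \frac{701}{310}\right) 40437 = \left(- \frac{11844709}{310}\right) 40437 = - \frac{478964497833}{310}$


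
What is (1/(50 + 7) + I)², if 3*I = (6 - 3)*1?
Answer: 3364/3249 ≈ 1.0354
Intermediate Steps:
I = 1 (I = ((6 - 3)*1)/3 = (3*1)/3 = (⅓)*3 = 1)
(1/(50 + 7) + I)² = (1/(50 + 7) + 1)² = (1/57 + 1)² = (58/57)² = 3364/3249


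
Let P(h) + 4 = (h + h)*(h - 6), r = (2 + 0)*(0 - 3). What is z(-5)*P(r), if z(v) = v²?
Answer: 3500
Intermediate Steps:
r = -6 (r = 2*(-3) = -6)
P(h) = -4 + 2*h*(-6 + h) (P(h) = -4 + (h + h)*(h - 6) = -4 + (2*h)*(-6 + h) = -4 + 2*h*(-6 + h))
z(-5)*P(r) = (-5)²*(-4 - 12*(-6) + 2*(-6)²) = 25*(-4 + 72 + 2*36) = 25*(-4 + 72 + 72) = 25*140 = 3500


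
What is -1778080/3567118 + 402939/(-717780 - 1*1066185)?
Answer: -768227241167/1060602277145 ≈ -0.72433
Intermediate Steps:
-1778080/3567118 + 402939/(-717780 - 1*1066185) = -1778080*1/3567118 + 402939/(-717780 - 1066185) = -889040/1783559 + 402939/(-1783965) = -889040/1783559 + 402939*(-1/1783965) = -889040/1783559 - 134313/594655 = -768227241167/1060602277145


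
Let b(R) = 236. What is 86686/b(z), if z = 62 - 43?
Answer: 43343/118 ≈ 367.31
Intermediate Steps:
z = 19
86686/b(z) = 86686/236 = 86686*(1/236) = 43343/118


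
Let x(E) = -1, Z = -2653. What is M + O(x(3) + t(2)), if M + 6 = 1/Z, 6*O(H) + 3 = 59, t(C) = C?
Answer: 26527/7959 ≈ 3.3330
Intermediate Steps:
O(H) = 28/3 (O(H) = -½ + (⅙)*59 = -½ + 59/6 = 28/3)
M = -15919/2653 (M = -6 + 1/(-2653) = -6 - 1/2653 = -15919/2653 ≈ -6.0004)
M + O(x(3) + t(2)) = -15919/2653 + 28/3 = 26527/7959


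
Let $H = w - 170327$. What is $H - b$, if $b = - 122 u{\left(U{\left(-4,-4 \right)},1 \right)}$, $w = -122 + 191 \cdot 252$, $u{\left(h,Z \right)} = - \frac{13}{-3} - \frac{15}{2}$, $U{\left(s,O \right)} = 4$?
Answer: $- \frac{368110}{3} \approx -1.227 \cdot 10^{5}$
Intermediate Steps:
$u{\left(h,Z \right)} = - \frac{19}{6}$ ($u{\left(h,Z \right)} = \left(-13\right) \left(- \frac{1}{3}\right) - \frac{15}{2} = \frac{13}{3} - \frac{15}{2} = - \frac{19}{6}$)
$w = 48010$ ($w = -122 + 48132 = 48010$)
$H = -122317$ ($H = 48010 - 170327 = -122317$)
$b = \frac{1159}{3}$ ($b = \left(-122\right) \left(- \frac{19}{6}\right) = \frac{1159}{3} \approx 386.33$)
$H - b = -122317 - \frac{1159}{3} = - \frac{368110}{3}$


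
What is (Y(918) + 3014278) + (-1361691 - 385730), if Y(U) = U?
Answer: 1267775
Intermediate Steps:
(Y(918) + 3014278) + (-1361691 - 385730) = (918 + 3014278) + (-1361691 - 385730) = 3015196 - 1747421 = 1267775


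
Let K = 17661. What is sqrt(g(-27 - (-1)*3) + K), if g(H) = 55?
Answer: 2*sqrt(4429) ≈ 133.10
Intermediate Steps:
sqrt(g(-27 - (-1)*3) + K) = sqrt(55 + 17661) = sqrt(17716) = 2*sqrt(4429)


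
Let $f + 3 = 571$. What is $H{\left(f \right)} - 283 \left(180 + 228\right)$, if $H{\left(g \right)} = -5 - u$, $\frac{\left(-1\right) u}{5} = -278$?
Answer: $-116859$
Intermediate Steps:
$u = 1390$ ($u = \left(-5\right) \left(-278\right) = 1390$)
$f = 568$ ($f = -3 + 571 = 568$)
$H{\left(g \right)} = -1395$ ($H{\left(g \right)} = -5 - 1390 = -1395$)
$H{\left(f \right)} - 283 \left(180 + 228\right) = -1395 - 283 \left(180 + 228\right) = -1395 - 115464 = -116859$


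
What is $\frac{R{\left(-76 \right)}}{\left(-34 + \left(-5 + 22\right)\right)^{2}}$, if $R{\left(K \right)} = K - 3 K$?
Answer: $\frac{152}{289} \approx 0.52595$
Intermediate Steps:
$R{\left(K \right)} = - 2 K$
$\frac{R{\left(-76 \right)}}{\left(-34 + \left(-5 + 22\right)\right)^{2}} = \frac{\left(-2\right) \left(-76\right)}{\left(-34 + \left(-5 + 22\right)\right)^{2}} = \frac{152}{\left(-34 + 17\right)^{2}} = \frac{152}{\left(-17\right)^{2}} = \frac{152}{289}$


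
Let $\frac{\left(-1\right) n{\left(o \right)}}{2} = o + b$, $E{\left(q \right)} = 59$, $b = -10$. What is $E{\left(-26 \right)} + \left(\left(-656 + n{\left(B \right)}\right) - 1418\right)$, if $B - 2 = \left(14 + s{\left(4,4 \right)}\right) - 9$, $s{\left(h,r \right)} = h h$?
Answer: $-2041$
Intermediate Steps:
$s{\left(h,r \right)} = h^{2}$
$B = 23$ ($B = 2 + \left(\left(14 + 4^{2}\right) - 9\right) = 2 + \left(\left(14 + 16\right) - 9\right) = 2 + \left(30 - 9\right) = 2 + 21 = 23$)
$n{\left(o \right)} = 20 - 2 o$ ($n{\left(o \right)} = - 2 \left(o - 10\right) = - 2 \left(-10 + o\right) = 20 - 2 o$)
$E{\left(-26 \right)} + \left(\left(-656 + n{\left(B \right)}\right) - 1418\right) = 59 + \left(\left(-656 + \left(20 - 46\right)\right) - 1418\right) = 59 - 2100 = -2041$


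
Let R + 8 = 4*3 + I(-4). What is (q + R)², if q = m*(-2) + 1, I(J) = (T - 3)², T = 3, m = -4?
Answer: 169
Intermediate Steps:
I(J) = 0 (I(J) = (3 - 3)² = 0² = 0)
R = 4 (R = -8 + (4*3 + 0) = -8 + (12 + 0) = -8 + 12 = 4)
q = 9 (q = -4*(-2) + 1 = 8 + 1 = 9)
(q + R)² = (9 + 4)² = 13² = 169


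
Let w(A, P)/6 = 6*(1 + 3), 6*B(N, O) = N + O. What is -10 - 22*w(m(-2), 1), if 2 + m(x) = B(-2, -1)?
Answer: -3178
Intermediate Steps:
B(N, O) = N/6 + O/6 (B(N, O) = (N + O)/6 = N/6 + O/6)
m(x) = -5/2 (m(x) = -2 + ((⅙)*(-2) + (⅙)*(-1)) = -2 + (-⅓ - ⅙) = -2 - ½ = -5/2)
w(A, P) = 144 (w(A, P) = 6*(6*(1 + 3)) = 6*(6*4) = 6*24 = 144)
-10 - 22*w(m(-2), 1) = -10 - 22*144 = -10 - 3168 = -3178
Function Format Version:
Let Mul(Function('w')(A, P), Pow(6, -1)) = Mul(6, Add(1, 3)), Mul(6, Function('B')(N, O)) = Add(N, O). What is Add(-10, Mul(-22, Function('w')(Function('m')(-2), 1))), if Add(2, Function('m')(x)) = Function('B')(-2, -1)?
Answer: -3178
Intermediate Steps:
Function('B')(N, O) = Add(Mul(Rational(1, 6), N), Mul(Rational(1, 6), O)) (Function('B')(N, O) = Mul(Rational(1, 6), Add(N, O)) = Add(Mul(Rational(1, 6), N), Mul(Rational(1, 6), O)))
Function('m')(x) = Rational(-5, 2) (Function('m')(x) = Add(-2, Add(Mul(Rational(1, 6), -2), Mul(Rational(1, 6), -1))) = Add(-2, Add(Rational(-1, 3), Rational(-1, 6))) = Add(-2, Rational(-1, 2)) = Rational(-5, 2))
Function('w')(A, P) = 144 (Function('w')(A, P) = Mul(6, Mul(6, Add(1, 3))) = Mul(6, Mul(6, 4)) = Mul(6, 24) = 144)
Add(-10, Mul(-22, Function('w')(Function('m')(-2), 1))) = Add(-10, Mul(-22, 144)) = Add(-10, -3168) = -3178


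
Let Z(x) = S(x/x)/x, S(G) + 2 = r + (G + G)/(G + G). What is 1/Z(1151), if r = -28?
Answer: -1151/29 ≈ -39.690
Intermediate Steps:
S(G) = -29 (S(G) = -2 + (-28 + (G + G)/(G + G)) = -2 + (-28 + (2*G)/((2*G))) = -2 + (-28 + (2*G)*(1/(2*G))) = -2 + (-28 + 1) = -2 - 27 = -29)
Z(x) = -29/x
1/Z(1151) = 1/(-29/1151) = -1151/29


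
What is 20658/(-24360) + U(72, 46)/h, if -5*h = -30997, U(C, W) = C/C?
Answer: -106702371/125847820 ≈ -0.84787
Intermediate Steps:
U(C, W) = 1
h = 30997/5 (h = -⅕*(-30997) = 30997/5 ≈ 6199.4)
20658/(-24360) + U(72, 46)/h = 20658/(-24360) + 1/(30997/5) = 20658*(-1/24360) + 1*(5/30997) = -3443/4060 + 5/30997 = -106702371/125847820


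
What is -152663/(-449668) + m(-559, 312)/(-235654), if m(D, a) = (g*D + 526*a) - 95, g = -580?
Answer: -91784454357/52983031436 ≈ -1.7323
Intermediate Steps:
m(D, a) = -95 - 580*D + 526*a (m(D, a) = (-580*D + 526*a) - 95 = -95 - 580*D + 526*a)
-152663/(-449668) + m(-559, 312)/(-235654) = -152663/(-449668) + (-95 - 580*(-559) + 526*312)/(-235654) = -152663*(-1/449668) + (-95 + 324220 + 164112)*(-1/235654) = 152663/449668 + 488237*(-1/235654) = 152663/449668 - 488237/235654 = -91784454357/52983031436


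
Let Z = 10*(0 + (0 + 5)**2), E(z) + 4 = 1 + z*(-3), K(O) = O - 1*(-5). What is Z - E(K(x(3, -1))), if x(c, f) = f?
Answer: 265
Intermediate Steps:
K(O) = 5 + O (K(O) = O + 5 = 5 + O)
E(z) = -3 - 3*z (E(z) = -4 + (1 + z*(-3)) = -4 + (1 - 3*z) = -3 - 3*z)
Z = 250 (Z = 10*(0 + 5**2) = 10*(0 + 25) = 10*25 = 250)
Z - E(K(x(3, -1))) = 250 - (-3 - 3*(5 - 1)) = 250 - (-3 - 3*4) = 250 - (-3 - 12) = 250 - 1*(-15) = 250 + 15 = 265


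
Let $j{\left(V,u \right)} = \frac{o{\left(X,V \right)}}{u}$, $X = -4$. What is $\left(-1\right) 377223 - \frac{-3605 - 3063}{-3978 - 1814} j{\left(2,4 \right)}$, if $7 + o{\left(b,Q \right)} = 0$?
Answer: $- \frac{2184863947}{5792} \approx -3.7722 \cdot 10^{5}$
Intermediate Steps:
$o{\left(b,Q \right)} = -7$ ($o{\left(b,Q \right)} = -7 + 0 = -7$)
$j{\left(V,u \right)} = - \frac{7}{u}$
$\left(-1\right) 377223 - \frac{-3605 - 3063}{-3978 - 1814} j{\left(2,4 \right)} = \left(-1\right) 377223 - \frac{-3605 - 3063}{-3978 - 1814} \left(- \frac{7}{4}\right) = -377223 - - \frac{6668}{-5792} \left(\left(-7\right) \frac{1}{4}\right) = -377223 - \left(-6668\right) \left(- \frac{1}{5792}\right) \left(- \frac{7}{4}\right) = -377223 - \frac{1667}{1448} \left(- \frac{7}{4}\right) = -377223 - - \frac{11669}{5792} = -377223 + \frac{11669}{5792} = - \frac{2184863947}{5792}$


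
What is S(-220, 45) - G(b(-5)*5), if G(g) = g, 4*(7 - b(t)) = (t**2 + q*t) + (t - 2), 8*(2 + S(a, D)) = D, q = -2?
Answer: 29/8 ≈ 3.6250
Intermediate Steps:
S(a, D) = -2 + D/8
b(t) = 15/2 - t**2/4 + t/4 (b(t) = 7 - ((t**2 - 2*t) + (t - 2))/4 = 7 - ((t**2 - 2*t) + (-2 + t))/4 = 7 - (-2 + t**2 - t)/4 = 7 + (1/2 - t**2/4 + t/4) = 15/2 - t**2/4 + t/4)
S(-220, 45) - G(b(-5)*5) = (-2 + (1/8)*45) - (15/2 - 1/4*(-5)**2 + (1/4)*(-5))*5 = (-2 + 45/8) - (15/2 - 1/4*25 - 5/4)*5 = 29/8 - (15/2 - 25/4 - 5/4)*5 = 29/8 - 0*5 = 29/8 - 1*0 = 29/8 + 0 = 29/8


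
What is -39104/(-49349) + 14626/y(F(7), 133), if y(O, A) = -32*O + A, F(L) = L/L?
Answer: 725727978/4984249 ≈ 145.60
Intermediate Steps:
F(L) = 1
y(O, A) = A - 32*O
-39104/(-49349) + 14626/y(F(7), 133) = -39104/(-49349) + 14626/(133 - 32*1) = -39104*(-1/49349) + 14626/(133 - 32) = 39104/49349 + 14626/101 = 725727978/4984249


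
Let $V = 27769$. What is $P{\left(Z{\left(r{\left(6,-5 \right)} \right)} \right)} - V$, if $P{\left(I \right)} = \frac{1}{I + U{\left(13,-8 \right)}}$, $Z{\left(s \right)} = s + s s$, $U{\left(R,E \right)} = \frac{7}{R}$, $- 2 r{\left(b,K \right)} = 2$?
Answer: $- \frac{194370}{7} \approx -27767.0$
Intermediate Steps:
$r{\left(b,K \right)} = -1$ ($r{\left(b,K \right)} = \left(- \frac{1}{2}\right) 2 = -1$)
$Z{\left(s \right)} = s + s^{2}$
$P{\left(I \right)} = \frac{1}{\frac{7}{13} + I}$ ($P{\left(I \right)} = \frac{1}{I + \frac{7}{13}} = \frac{1}{\frac{7}{13} + I}$)
$P{\left(Z{\left(r{\left(6,-5 \right)} \right)} \right)} - V = \frac{13}{7 + 13 \left(- (1 - 1)\right)} - 27769 = \frac{13}{7 + 13 \left(\left(-1\right) 0\right)} - 27769 = \frac{13}{7 + 13 \cdot 0} - 27769 = \frac{13}{7 + 0} - 27769 = \frac{13}{7} - 27769 = - \frac{194370}{7}$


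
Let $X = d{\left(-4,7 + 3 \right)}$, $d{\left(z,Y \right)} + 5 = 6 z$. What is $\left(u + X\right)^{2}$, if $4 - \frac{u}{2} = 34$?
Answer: $7921$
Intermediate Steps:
$u = -60$ ($u = 8 - 68 = -60$)
$d{\left(z,Y \right)} = -5 + 6 z$
$X = -29$ ($X = -5 + 6 \left(-4\right) = -5 - 24 = -29$)
$\left(u + X\right)^{2} = \left(-60 - 29\right)^{2} = \left(-89\right)^{2} = 7921$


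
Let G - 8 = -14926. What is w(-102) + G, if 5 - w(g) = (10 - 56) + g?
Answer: -14765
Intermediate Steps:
G = -14918 (G = 8 - 14926 = -14918)
w(g) = 51 - g (w(g) = 5 - ((10 - 56) + g) = 5 - (-46 + g) = 5 + (46 - g) = 51 - g)
w(-102) + G = (51 - 1*(-102)) - 14918 = (51 + 102) - 14918 = 153 - 14918 = -14765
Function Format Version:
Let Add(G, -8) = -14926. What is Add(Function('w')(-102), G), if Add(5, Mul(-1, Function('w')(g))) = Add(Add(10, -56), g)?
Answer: -14765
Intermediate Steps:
G = -14918 (G = Add(8, -14926) = -14918)
Function('w')(g) = Add(51, Mul(-1, g)) (Function('w')(g) = Add(5, Mul(-1, Add(Add(10, -56), g))) = Add(5, Mul(-1, Add(-46, g))) = Add(5, Add(46, Mul(-1, g))) = Add(51, Mul(-1, g)))
Add(Function('w')(-102), G) = Add(Add(51, Mul(-1, -102)), -14918) = Add(Add(51, 102), -14918) = Add(153, -14918) = -14765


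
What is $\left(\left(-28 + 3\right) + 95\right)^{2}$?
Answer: $4900$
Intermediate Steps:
$\left(\left(-28 + 3\right) + 95\right)^{2} = \left(-25 + 95\right)^{2} = 70^{2} = 4900$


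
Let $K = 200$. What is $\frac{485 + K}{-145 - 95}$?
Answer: $- \frac{137}{48} \approx -2.8542$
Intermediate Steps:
$\frac{485 + K}{-145 - 95} = \frac{485 + 200}{-145 - 95} = \frac{685}{-240} = 685 \left(- \frac{1}{240}\right) = - \frac{137}{48}$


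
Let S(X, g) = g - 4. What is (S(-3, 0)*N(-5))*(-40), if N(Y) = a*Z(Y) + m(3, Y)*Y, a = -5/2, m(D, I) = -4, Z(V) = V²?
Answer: -6800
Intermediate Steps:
S(X, g) = -4 + g
a = -5/2 (a = -5*½ = -5/2 ≈ -2.5000)
N(Y) = -4*Y - 5*Y²/2 (N(Y) = -5*Y²/2 - 4*Y = -4*Y - 5*Y²/2)
(S(-3, 0)*N(-5))*(-40) = ((-4 + 0)*((½)*(-5)*(-8 - 5*(-5))))*(-40) = -2*(-5)*(-8 + 25)*(-40) = -2*(-5)*17*(-40) = -4*(-85/2)*(-40) = 170*(-40) = -6800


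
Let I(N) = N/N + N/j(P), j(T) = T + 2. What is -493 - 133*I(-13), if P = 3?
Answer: -1401/5 ≈ -280.20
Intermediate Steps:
j(T) = 2 + T
I(N) = 1 + N/5 (I(N) = N/N + N/(2 + 3) = 1 + N/5)
-493 - 133*I(-13) = -493 - 133*(1 + (⅕)*(-13)) = -493 - 133*(1 - 13/5) = -493 - 133*(-8/5) = -493 + 1064/5 = -1401/5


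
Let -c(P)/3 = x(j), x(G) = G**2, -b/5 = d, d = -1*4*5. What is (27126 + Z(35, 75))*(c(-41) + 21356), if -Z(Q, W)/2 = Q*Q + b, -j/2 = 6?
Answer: 512135824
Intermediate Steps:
d = -20 (d = -4*5 = -20)
b = 100 (b = -5*(-20) = 100)
j = -12 (j = -2*6 = -12)
Z(Q, W) = -200 - 2*Q**2 (Z(Q, W) = -2*(Q*Q + 100) = -2*(Q**2 + 100) = -2*(100 + Q**2) = -200 - 2*Q**2)
c(P) = -432 (c(P) = -3*(-12)**2 = -3*144 = -432)
(27126 + Z(35, 75))*(c(-41) + 21356) = (27126 + (-200 - 2*35**2))*(-432 + 21356) = (27126 + (-200 - 2*1225))*20924 = (27126 + (-200 - 2450))*20924 = (27126 - 2650)*20924 = 24476*20924 = 512135824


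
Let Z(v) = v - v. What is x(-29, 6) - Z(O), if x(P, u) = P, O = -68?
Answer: -29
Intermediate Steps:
Z(v) = 0
x(-29, 6) - Z(O) = -29 - 1*0 = -29 + 0 = -29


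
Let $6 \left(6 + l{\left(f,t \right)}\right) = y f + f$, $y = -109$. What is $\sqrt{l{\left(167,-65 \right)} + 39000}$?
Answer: $2 \sqrt{8997} \approx 189.71$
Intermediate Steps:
$l{\left(f,t \right)} = -6 - 18 f$ ($l{\left(f,t \right)} = -6 + \frac{- 109 f + f}{6} = -6 + \frac{\left(-108\right) f}{6} = -6 - 18 f$)
$\sqrt{l{\left(167,-65 \right)} + 39000} = \sqrt{\left(-6 - 3006\right) + 39000} = \sqrt{-3012 + 39000} = \sqrt{35988} = 2 \sqrt{8997}$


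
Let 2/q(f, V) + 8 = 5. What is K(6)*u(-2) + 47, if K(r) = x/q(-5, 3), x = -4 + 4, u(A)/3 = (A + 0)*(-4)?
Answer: 47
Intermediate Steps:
q(f, V) = -2/3 (q(f, V) = 2/(-8 + 5) = 2/(-3) = 2*(-1/3) = -2/3)
u(A) = -12*A (u(A) = 3*((A + 0)*(-4)) = 3*(A*(-4)) = 3*(-4*A) = -12*A)
x = 0
K(r) = 0 (K(r) = 0/(-2/3) = 0*(-3/2) = 0)
K(6)*u(-2) + 47 = 0*(-12*(-2)) + 47 = 0*24 + 47 = 0 + 47 = 47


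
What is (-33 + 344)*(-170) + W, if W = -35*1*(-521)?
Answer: -34635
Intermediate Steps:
W = 18235 (W = -35*(-521) = 18235)
(-33 + 344)*(-170) + W = (-33 + 344)*(-170) + 18235 = 311*(-170) + 18235 = -52870 + 18235 = -34635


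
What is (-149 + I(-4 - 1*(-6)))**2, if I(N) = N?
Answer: 21609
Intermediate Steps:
(-149 + I(-4 - 1*(-6)))**2 = (-149 + (-4 - 1*(-6)))**2 = (-149 + (-4 + 6))**2 = (-149 + 2)**2 = (-147)**2 = 21609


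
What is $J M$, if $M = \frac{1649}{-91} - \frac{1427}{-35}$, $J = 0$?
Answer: $0$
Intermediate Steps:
$M = \frac{10306}{455}$ ($M = 1649 \left(- \frac{1}{91}\right) - - \frac{1427}{35} = - \frac{1649}{91} + \frac{1427}{35} = \frac{10306}{455} \approx 22.651$)
$J M = 0 \cdot \frac{10306}{455} = 0$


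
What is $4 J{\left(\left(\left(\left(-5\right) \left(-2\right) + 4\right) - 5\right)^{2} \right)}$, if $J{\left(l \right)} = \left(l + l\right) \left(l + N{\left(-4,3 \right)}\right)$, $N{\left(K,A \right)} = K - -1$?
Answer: $50544$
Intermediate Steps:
$N{\left(K,A \right)} = 1 + K$ ($N{\left(K,A \right)} = K + 1 = 1 + K$)
$J{\left(l \right)} = 2 l \left(-3 + l\right)$ ($J{\left(l \right)} = \left(l + l\right) \left(l + \left(1 - 4\right)\right) = 2 l \left(l - 3\right) = 2 l \left(-3 + l\right)$)
$4 J{\left(\left(\left(\left(-5\right) \left(-2\right) + 4\right) - 5\right)^{2} \right)} = 4 \cdot 2 \left(\left(\left(-5\right) \left(-2\right) + 4\right) - 5\right)^{2} \left(-3 + \left(\left(\left(-5\right) \left(-2\right) + 4\right) - 5\right)^{2}\right) = 4 \cdot 2 \left(\left(10 + 4\right) - 5\right)^{2} \left(-3 + \left(\left(10 + 4\right) - 5\right)^{2}\right) = 4 \cdot 2 \left(14 - 5\right)^{2} \left(-3 + \left(14 - 5\right)^{2}\right) = 4 \cdot 2 \cdot 9^{2} \left(-3 + 9^{2}\right) = 4 \cdot 2 \cdot 81 \left(-3 + 81\right) = 4 \cdot 2 \cdot 81 \cdot 78 = 4 \cdot 12636 = 50544$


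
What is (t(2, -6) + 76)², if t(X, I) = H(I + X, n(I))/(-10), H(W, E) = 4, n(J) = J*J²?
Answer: 142884/25 ≈ 5715.4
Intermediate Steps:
n(J) = J³
t(X, I) = -⅖ (t(X, I) = 4/(-10) = 4*(-⅒) = -⅖)
(t(2, -6) + 76)² = (-⅖ + 76)² = (378/5)² = 142884/25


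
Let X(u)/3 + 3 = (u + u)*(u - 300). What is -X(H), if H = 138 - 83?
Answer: 80859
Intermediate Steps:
H = 55
X(u) = -9 + 6*u*(-300 + u) (X(u) = -9 + 3*((u + u)*(u - 300)) = -9 + 3*((2*u)*(-300 + u)) = -9 + 3*(2*u*(-300 + u)) = -9 + 6*u*(-300 + u))
-X(H) = -(-9 - 1800*55 + 6*55**2) = -(-9 - 99000 + 6*3025) = -(-9 - 99000 + 18150) = -1*(-80859) = 80859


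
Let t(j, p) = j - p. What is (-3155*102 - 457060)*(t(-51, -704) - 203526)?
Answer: 158011693510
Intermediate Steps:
(-3155*102 - 457060)*(t(-51, -704) - 203526) = (-3155*102 - 457060)*((-51 - 1*(-704)) - 203526) = (-321810 - 457060)*((-51 + 704) - 203526) = -778870*(653 - 203526) = -778870*(-202873) = 158011693510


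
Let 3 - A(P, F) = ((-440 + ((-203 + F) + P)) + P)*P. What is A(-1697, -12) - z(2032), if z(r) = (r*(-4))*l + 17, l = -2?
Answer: -6887423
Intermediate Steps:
z(r) = 17 + 8*r (z(r) = (r*(-4))*(-2) + 17 = -4*r*(-2) + 17 = 8*r + 17 = 17 + 8*r)
A(P, F) = 3 - P*(-643 + F + 2*P) (A(P, F) = 3 - ((-440 + ((-203 + F) + P)) + P)*P = 3 - ((-440 + (-203 + F + P)) + P)*P = 3 - ((-643 + F + P) + P)*P = 3 - (-643 + F + 2*P)*P = 3 - P*(-643 + F + 2*P))
A(-1697, -12) - z(2032) = (3 - 2*(-1697)**2 + 643*(-1697) - 1*(-12)*(-1697)) - (17 + 8*2032) = (3 - 2*2879809 - 1091171 - 20364) - (17 + 16256) = (3 - 5759618 - 1091171 - 20364) - 1*16273 = -6871150 - 16273 = -6887423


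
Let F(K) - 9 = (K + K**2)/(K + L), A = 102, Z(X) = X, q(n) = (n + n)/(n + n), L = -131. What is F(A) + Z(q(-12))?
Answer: -10216/29 ≈ -352.28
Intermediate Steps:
q(n) = 1 (q(n) = (2*n)/((2*n)) = (2*n)*(1/(2*n)) = 1)
F(K) = 9 + (K + K**2)/(-131 + K) (F(K) = 9 + (K + K**2)/(K - 131) = 9 + (K + K**2)/(-131 + K))
F(A) + Z(q(-12)) = (-1179 + 102**2 + 10*102)/(-131 + 102) + 1 = (-1179 + 10404 + 1020)/(-29) + 1 = -1/29*10245 + 1 = -10245/29 + 1 = -10216/29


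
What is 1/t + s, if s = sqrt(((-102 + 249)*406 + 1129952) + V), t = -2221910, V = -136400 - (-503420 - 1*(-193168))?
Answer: -1/2221910 + sqrt(1363486) ≈ 1167.7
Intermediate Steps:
V = 173852 (V = -136400 - (-503420 + 193168) = -136400 - 1*(-310252) = -136400 + 310252 = 173852)
s = sqrt(1363486) (s = sqrt(((-102 + 249)*406 + 1129952) + 173852) = sqrt((147*406 + 1129952) + 173852) = sqrt((59682 + 1129952) + 173852) = sqrt(1189634 + 173852) = sqrt(1363486) ≈ 1167.7)
1/t + s = 1/(-2221910) + sqrt(1363486) = -1/2221910 + sqrt(1363486)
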